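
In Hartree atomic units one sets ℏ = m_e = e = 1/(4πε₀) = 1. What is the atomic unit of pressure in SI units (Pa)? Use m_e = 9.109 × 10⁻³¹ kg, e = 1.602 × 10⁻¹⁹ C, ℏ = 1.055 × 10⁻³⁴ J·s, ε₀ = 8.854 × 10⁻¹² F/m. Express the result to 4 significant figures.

P_au = E_h/a₀³ = m_e⁴e¹⁰/((4πε₀)⁵ℏ⁸)
E_h = 4.354 × 10⁻¹⁸ J
a₀ = 5.297 × 10⁻¹¹ m
E_h/a₀³ = 2.929 × 10¹³ Pa

2.929 × 10¹³ Pa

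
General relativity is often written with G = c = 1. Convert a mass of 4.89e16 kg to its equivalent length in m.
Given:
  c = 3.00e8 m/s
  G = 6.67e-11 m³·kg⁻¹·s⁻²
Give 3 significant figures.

In G = c = 1 units mass has dimensions of length; the conversion factor is G/c².
4.89e16 kg × (G/c²) = 3.62e-11 m

3.62e-11 m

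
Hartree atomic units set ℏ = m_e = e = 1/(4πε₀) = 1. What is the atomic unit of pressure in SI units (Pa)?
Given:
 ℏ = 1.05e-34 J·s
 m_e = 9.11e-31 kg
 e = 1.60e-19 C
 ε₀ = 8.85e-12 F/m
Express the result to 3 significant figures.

From ℏ = m_e = e = 1/(4πε₀) = 1 the pressure scale is P_au = E_h/a₀³ = m_e⁴e¹⁰/((4πε₀)⁵ℏ⁸).
E_h = 4.38e-18 J
a₀ = 5.26e-11 m
E_h/a₀³ = 3.01e13 Pa

3.01e13 Pa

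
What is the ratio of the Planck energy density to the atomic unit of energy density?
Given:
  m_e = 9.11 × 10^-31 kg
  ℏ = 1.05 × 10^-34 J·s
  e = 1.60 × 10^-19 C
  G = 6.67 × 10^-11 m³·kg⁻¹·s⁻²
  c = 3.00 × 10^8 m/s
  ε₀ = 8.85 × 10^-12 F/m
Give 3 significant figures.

1.55 × 10^100

Planck energy density: u_P = c⁷/(ℏG²) = 4.68 × 10^113 J/m³
atomic unit of energy density: u_au = E_h/a₀³ = m_e⁴e¹⁰/((4πε₀)⁵ℏ⁸) = 3.01 × 10^13 J/m³
ratio = 4.68 × 10^113 / 3.01 × 10^13 = 1.55 × 10^100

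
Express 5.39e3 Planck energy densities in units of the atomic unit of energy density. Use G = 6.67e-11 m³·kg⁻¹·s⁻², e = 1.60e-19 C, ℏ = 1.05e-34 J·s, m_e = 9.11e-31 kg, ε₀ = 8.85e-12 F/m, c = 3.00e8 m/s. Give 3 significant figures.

Planck energy density: u_P = c⁷/(ℏG²) = 4.68e113 J/m³
atomic unit of energy density: u_au = E_h/a₀³ = m_e⁴e¹⁰/((4πε₀)⁵ℏ⁸) = 3.01e13 J/m³
5.39e3 × 4.68e113 / 3.01e13 = 8.38e103

8.38e103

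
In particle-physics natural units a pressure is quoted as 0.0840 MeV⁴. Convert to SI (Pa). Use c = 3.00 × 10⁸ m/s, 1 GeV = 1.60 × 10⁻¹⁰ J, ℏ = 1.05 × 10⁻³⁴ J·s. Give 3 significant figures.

1.76 × 10²⁴ Pa

Pressure is [E]/[L]³ = [E]⁴/(ℏc)³.
1 GeV⁴ → 1/(ℏc)³ × (1 GeV in J)⁴ = 2.10 × 10³⁷ Pa.
Convert the energy scale: 0.0840 MeV⁴ = 8.40 × 10⁻¹⁴ GeV⁴.
Result: 8.40 × 10⁻¹⁴ × 2.10 × 10³⁷ = 1.76 × 10²⁴ Pa.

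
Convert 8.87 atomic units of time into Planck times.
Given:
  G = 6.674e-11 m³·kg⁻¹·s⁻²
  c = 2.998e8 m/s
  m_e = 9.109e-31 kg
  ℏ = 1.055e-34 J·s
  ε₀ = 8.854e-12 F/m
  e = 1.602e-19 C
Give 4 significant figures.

3.986e27

atomic unit of time: τ_au = (4πε₀)²ℏ³/(m_e e⁴) = 2.423e-17 s
Planck time: t_P = √(ℏG/c⁵) = 5.392e-44 s
8.87 × 2.423e-17 / 5.392e-44 = 3.986e27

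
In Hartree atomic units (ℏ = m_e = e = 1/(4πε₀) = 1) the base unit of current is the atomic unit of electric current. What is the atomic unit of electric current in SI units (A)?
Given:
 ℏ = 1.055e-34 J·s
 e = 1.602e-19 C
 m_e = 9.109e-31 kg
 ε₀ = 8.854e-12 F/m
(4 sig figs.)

I_au = e E_h/ℏ = m_e e⁵/((4πε₀)²ℏ³)
E_h = 4.354e-18 J
e·E_h/ℏ = 6.612e-3 A

6.612e-3 A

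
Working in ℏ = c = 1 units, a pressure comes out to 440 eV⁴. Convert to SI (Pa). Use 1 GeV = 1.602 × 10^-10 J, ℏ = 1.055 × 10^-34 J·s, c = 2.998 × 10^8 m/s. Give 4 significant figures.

Pressure is [E]/[L]³ = [E]⁴/(ℏc)³.
1 GeV⁴ → 1/(ℏc)³ × (1 GeV in J)⁴ = 2.082 × 10^37 Pa.
Convert the energy scale: 440 eV⁴ = 4.40 × 10^-34 GeV⁴.
Result: 4.40 × 10^-34 × 2.082 × 10^37 = 9.159 × 10^3 Pa.

9.159 × 10^3 Pa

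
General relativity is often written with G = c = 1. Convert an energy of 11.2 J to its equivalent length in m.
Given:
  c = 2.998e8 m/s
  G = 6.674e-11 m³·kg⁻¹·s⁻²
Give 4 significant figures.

9.253e-44 m

Energy → length via G/c⁴.
11.2 J × (G/c⁴) = 9.253e-44 m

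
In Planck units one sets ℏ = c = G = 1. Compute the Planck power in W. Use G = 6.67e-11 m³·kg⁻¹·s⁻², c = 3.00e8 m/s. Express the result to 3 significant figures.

P_P = c⁵/G
  = 2.43e42 / 6.67e-11
  = 3.64e52 W

3.64e52 W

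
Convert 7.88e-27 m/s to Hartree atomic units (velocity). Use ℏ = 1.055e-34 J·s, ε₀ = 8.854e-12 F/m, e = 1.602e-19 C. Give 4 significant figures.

atomic unit of velocity: v_au = e²/(4πε₀ℏ) = 2.186e6 m/s.
7.88e-27 / 2.186e6 = 3.604e-33

3.604e-33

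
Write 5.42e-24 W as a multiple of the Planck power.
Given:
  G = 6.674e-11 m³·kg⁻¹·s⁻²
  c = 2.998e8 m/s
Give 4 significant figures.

1.494e-76

Planck power: P_P = c⁵/G = 3.629e52 W.
5.42e-24 / 3.629e52 = 1.494e-76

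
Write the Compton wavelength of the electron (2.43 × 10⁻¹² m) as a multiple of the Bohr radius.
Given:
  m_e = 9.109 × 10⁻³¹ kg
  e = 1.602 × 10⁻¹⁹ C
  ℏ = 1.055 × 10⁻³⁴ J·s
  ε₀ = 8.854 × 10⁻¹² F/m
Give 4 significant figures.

Bohr radius: a₀ = 4πε₀ℏ²/(m_e e²) = 5.297 × 10⁻¹¹ m.
2.43 × 10⁻¹² / 5.297 × 10⁻¹¹ = 0.04587

0.04587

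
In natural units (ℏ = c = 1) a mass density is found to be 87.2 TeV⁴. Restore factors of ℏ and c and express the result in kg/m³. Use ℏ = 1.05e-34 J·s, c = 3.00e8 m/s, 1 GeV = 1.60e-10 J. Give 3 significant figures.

2.03e34 kg/m³

Mass density is [E]/(c²[L]³) = [E]⁴/(ℏ³c⁵).
1 GeV⁴ → 1/(ℏ³c⁵) × (1 GeV in J)⁴ = 2.33e20 kg/m³.
Convert the energy scale: 87.2 TeV⁴ = 8.72e13 GeV⁴.
Result: 8.72e13 × 2.33e20 = 2.03e34 kg/m³.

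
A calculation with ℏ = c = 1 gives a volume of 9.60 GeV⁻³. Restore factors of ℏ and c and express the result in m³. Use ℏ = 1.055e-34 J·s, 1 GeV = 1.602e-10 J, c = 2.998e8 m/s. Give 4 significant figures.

Volume is [L]³ = [E]⁻³·(ℏc)³.
1 GeV⁻³ → (ℏc)³ × (1 GeV in J)⁻³ = 7.696e-48 m³.
Result: 9.60 × 7.696e-48 = 7.388e-47 m³.

7.388e-47 m³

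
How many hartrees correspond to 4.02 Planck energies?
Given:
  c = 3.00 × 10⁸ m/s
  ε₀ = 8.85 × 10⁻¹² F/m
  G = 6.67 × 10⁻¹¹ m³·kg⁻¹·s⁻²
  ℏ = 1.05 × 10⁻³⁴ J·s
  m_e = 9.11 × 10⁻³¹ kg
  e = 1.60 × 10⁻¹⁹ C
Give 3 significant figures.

Planck energy: E_P = √(ℏc⁵/G) = 1.96 × 10⁹ J
hartree: E_h = m_e e⁴/(4πε₀ℏ)² = 4.38 × 10⁻¹⁸ J
4.02 × 1.96 × 10⁹ / 4.38 × 10⁻¹⁸ = 1.80 × 10²⁷

1.80 × 10²⁷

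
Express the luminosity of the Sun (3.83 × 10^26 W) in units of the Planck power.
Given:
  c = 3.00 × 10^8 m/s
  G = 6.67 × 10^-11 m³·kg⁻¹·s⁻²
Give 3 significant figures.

Planck power: P_P = c⁵/G = 3.64 × 10^52 W.
3.83 × 10^26 / 3.64 × 10^52 = 1.05 × 10^-26

1.05 × 10^-26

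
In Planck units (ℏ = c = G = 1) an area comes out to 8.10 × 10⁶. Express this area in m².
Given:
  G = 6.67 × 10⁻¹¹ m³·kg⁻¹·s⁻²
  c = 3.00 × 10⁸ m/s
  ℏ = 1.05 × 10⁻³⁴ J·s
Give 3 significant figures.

One Planck area: A_P = ℏG/c³ = 2.59 × 10⁻⁷⁰ m².
8.10 × 10⁶ × 2.59 × 10⁻⁷⁰ m² = 2.10 × 10⁻⁶³ m²

2.10 × 10⁻⁶³ m²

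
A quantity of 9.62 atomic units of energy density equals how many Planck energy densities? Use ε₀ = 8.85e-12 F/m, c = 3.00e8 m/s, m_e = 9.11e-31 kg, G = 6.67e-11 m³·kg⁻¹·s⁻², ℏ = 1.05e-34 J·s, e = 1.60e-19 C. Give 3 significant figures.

atomic unit of energy density: u_au = E_h/a₀³ = m_e⁴e¹⁰/((4πε₀)⁵ℏ⁸) = 3.01e13 J/m³
Planck energy density: u_P = c⁷/(ℏG²) = 4.68e113 J/m³
9.62 × 3.01e13 / 4.68e113 = 6.19e-100

6.19e-100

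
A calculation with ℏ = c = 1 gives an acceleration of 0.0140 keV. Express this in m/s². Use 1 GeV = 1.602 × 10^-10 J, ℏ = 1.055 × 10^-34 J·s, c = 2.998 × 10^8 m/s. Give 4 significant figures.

Acceleration is [L]/[T]² = c·[E]/ℏ.
1 GeV → c/ℏ × (1 GeV in J) = 4.552 × 10^32 m/s².
Convert the energy scale: 0.0140 keV = 1.40 × 10^-8 GeV.
Result: 1.40 × 10^-8 × 4.552 × 10^32 = 6.373 × 10^24 m/s².

6.373 × 10^24 m/s²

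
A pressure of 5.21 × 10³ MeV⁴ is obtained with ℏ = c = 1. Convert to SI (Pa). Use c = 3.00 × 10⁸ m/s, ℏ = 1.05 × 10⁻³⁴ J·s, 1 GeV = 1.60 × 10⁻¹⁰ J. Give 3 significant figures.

1.09 × 10²⁹ Pa

Pressure is [E]/[L]³ = [E]⁴/(ℏc)³.
1 GeV⁴ → 1/(ℏc)³ × (1 GeV in J)⁴ = 2.10 × 10³⁷ Pa.
Convert the energy scale: 5.21 × 10³ MeV⁴ = 5.21 × 10⁻⁹ GeV⁴.
Result: 5.21 × 10⁻⁹ × 2.10 × 10³⁷ = 1.09 × 10²⁹ Pa.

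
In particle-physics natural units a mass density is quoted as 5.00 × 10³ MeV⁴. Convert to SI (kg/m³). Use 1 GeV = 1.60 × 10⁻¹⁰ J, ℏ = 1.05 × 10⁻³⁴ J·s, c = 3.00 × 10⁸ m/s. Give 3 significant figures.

1.16 × 10¹² kg/m³

Mass density is [E]/(c²[L]³) = [E]⁴/(ℏ³c⁵).
1 GeV⁴ → 1/(ℏ³c⁵) × (1 GeV in J)⁴ = 2.33 × 10²⁰ kg/m³.
Convert the energy scale: 5.00 × 10³ MeV⁴ = 5.00 × 10⁻⁹ GeV⁴.
Result: 5.00 × 10⁻⁹ × 2.33 × 10²⁰ = 1.16 × 10¹² kg/m³.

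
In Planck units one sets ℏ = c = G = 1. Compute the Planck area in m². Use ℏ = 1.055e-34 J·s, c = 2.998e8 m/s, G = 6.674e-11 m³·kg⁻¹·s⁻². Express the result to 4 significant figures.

2.613e-70 m²

A_P = ℏG/c³
  = 7.041e-45 / 2.695e25
  = 2.613e-70 m²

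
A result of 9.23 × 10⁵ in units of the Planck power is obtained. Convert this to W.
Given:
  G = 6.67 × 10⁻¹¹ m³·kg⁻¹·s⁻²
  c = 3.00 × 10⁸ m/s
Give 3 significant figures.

3.36 × 10⁵⁸ W

One Planck power: P_P = c⁵/G = 3.64 × 10⁵² W.
9.23 × 10⁵ × 3.64 × 10⁵² W = 3.36 × 10⁵⁸ W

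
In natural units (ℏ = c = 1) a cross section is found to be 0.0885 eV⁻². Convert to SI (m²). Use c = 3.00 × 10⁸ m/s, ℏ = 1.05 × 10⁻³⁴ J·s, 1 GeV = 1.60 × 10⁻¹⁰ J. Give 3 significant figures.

3.43 × 10⁻¹⁵ m²

Area is [L]² = [E]⁻²·(ℏc)²; restore (ℏc)².
1 GeV⁻² → (ℏc)² × (1 GeV in J)⁻² = 3.88 × 10⁻³² m².
Convert the energy scale: 0.0885 eV⁻² = 8.85 × 10¹⁶ GeV⁻².
Result: 8.85 × 10¹⁶ × 3.88 × 10⁻³² = 3.43 × 10⁻¹⁵ m².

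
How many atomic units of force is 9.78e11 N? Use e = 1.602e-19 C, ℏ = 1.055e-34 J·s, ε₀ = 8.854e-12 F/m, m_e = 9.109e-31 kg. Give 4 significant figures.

1.190e19

atomic unit of force: F_au = E_h/a₀ = m_e²e⁶/((4πε₀)³ℏ⁴) = 8.220e-8 N.
9.78e11 / 8.220e-8 = 1.190e19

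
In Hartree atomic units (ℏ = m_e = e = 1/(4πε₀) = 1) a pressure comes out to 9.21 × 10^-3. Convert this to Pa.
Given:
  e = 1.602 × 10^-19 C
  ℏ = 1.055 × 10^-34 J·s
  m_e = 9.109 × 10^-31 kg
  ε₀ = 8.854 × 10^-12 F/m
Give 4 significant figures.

2.698 × 10^11 Pa

One atomic unit of pressure: P_au = E_h/a₀³ = m_e⁴e¹⁰/((4πε₀)⁵ℏ⁸) = 2.929 × 10^13 Pa.
9.21 × 10^-3 × 2.929 × 10^13 Pa = 2.698 × 10^11 Pa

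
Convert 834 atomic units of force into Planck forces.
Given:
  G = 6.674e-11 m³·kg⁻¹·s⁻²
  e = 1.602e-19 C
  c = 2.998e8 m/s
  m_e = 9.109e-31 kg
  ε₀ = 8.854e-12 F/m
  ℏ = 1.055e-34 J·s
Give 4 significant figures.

atomic unit of force: F_au = E_h/a₀ = m_e²e⁶/((4πε₀)³ℏ⁴) = 8.220e-8 N
Planck force: F_P = c⁴/G = 1.210e44 N
834 × 8.220e-8 / 1.210e44 = 5.663e-49

5.663e-49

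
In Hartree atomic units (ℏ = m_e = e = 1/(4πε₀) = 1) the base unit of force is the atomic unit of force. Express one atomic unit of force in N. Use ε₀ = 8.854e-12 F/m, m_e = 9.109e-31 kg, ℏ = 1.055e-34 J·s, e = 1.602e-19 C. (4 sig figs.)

F_au = E_h/a₀ = m_e²e⁶/((4πε₀)³ℏ⁴)
E_h = 4.354e-18 J
a₀ = 5.297e-11 m
E_h/a₀ = 8.220e-8 N

8.220e-8 N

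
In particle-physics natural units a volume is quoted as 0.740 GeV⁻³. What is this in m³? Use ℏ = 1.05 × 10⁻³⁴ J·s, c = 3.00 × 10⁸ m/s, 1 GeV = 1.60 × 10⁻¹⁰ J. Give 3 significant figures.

Volume is [L]³ = [E]⁻³·(ℏc)³.
1 GeV⁻³ → (ℏc)³ × (1 GeV in J)⁻³ = 7.63 × 10⁻⁴⁸ m³.
Result: 0.740 × 7.63 × 10⁻⁴⁸ = 5.65 × 10⁻⁴⁸ m³.

5.65 × 10⁻⁴⁸ m³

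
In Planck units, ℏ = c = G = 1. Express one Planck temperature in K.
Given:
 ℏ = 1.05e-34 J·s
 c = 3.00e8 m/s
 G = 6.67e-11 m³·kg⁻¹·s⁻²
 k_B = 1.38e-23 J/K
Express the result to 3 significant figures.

The unique combination of the constants set to 1 with dimensions of temperature is T_P = √(ℏc⁵/G) / k_B.
  = √(3.83e18) × 7.25e22
  = 1.42e32 K

1.42e32 K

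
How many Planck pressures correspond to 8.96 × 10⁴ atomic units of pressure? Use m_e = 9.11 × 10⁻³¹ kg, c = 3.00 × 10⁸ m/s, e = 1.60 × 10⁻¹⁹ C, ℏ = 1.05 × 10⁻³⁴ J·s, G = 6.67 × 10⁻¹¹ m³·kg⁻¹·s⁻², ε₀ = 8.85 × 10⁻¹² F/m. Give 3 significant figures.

5.77 × 10⁻⁹⁶

atomic unit of pressure: P_au = E_h/a₀³ = m_e⁴e¹⁰/((4πε₀)⁵ℏ⁸) = 3.01 × 10¹³ Pa
Planck pressure: p_P = c⁷/(ℏG²) = 4.68 × 10¹¹³ Pa
8.96 × 10⁴ × 3.01 × 10¹³ / 4.68 × 10¹¹³ = 5.77 × 10⁻⁹⁶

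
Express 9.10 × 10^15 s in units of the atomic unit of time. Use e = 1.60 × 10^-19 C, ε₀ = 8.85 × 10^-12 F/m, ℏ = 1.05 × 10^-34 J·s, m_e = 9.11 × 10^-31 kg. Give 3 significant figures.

atomic unit of time: τ_au = (4πε₀)²ℏ³/(m_e e⁴) = 2.40 × 10^-17 s.
9.10 × 10^15 / 2.40 × 10^-17 = 3.79 × 10^32

3.79 × 10^32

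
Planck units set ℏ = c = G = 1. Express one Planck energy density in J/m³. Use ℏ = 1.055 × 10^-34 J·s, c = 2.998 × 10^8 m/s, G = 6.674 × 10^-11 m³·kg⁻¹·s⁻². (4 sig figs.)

4.632 × 10^113 J/m³

The unique combination of the constants set to 1 with dimensions of energy density is u_P = c⁷/(ℏG²).
  = 2.177 × 10^59 / 4.699 × 10^-55
  = 4.632 × 10^113 J/m³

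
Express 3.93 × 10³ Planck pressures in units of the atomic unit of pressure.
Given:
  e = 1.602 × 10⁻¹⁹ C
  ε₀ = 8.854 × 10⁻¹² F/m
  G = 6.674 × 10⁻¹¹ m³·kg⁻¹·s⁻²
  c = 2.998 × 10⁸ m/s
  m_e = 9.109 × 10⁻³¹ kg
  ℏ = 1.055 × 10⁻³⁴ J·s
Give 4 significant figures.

6.215 × 10¹⁰³

Planck pressure: p_P = c⁷/(ℏG²) = 4.632 × 10¹¹³ Pa
atomic unit of pressure: P_au = E_h/a₀³ = m_e⁴e¹⁰/((4πε₀)⁵ℏ⁸) = 2.929 × 10¹³ Pa
3.93 × 10³ × 4.632 × 10¹¹³ / 2.929 × 10¹³ = 6.215 × 10¹⁰³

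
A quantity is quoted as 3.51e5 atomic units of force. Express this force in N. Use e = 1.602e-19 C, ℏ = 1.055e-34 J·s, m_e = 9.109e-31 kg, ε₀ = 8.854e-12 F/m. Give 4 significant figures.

0.02885 N

One atomic unit of force: F_au = E_h/a₀ = m_e²e⁶/((4πε₀)³ℏ⁴) = 8.220e-8 N.
3.51e5 × 8.220e-8 N = 0.02885 N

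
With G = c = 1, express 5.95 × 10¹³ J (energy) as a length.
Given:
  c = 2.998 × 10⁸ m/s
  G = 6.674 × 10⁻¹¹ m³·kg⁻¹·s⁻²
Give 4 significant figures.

Energy → length via G/c⁴.
5.95 × 10¹³ J × (G/c⁴) = 4.916 × 10⁻³¹ m

4.916 × 10⁻³¹ m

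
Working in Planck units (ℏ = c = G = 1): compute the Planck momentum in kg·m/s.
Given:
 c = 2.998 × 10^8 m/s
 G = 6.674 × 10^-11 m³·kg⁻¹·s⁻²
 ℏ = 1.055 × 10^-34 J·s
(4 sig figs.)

6.527 kg·m/s

The unique combination of the constants set to 1 with dimensions of momentum is p_P = √(ℏc³/G).
  = √(42.60)
  = 6.527 kg·m/s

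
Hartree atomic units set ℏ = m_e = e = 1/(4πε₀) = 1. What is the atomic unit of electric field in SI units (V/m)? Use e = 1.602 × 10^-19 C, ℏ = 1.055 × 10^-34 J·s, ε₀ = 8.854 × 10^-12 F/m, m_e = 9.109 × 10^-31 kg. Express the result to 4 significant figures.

The unique combination of the constants set to 1 with dimensions of electric field is E_au = E_h/(e a₀) = m_e²e⁵/((4πε₀)³ℏ⁴).
E_h = 4.354 × 10^-18 J
a₀ = 5.297 × 10^-11 m
E_h/(e·a₀) = 5.131 × 10^11 V/m

5.131 × 10^11 V/m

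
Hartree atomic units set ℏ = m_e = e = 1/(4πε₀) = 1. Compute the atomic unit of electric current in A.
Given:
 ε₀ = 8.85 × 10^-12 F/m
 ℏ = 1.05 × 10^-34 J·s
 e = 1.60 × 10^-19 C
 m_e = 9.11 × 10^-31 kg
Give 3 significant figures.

6.67 × 10^-3 A

Dimensional analysis gives I_au = e E_h/ℏ = m_e e⁵/((4πε₀)²ℏ³).
E_h = 4.38 × 10^-18 J
e·E_h/ℏ = 6.67 × 10^-3 A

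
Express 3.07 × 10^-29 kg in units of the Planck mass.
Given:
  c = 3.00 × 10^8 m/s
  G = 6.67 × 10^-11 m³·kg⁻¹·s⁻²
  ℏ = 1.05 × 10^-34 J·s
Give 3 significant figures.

Planck mass: m_P = √(ℏc/G) = 2.17 × 10^-8 kg.
3.07 × 10^-29 / 2.17 × 10^-8 = 1.41 × 10^-21

1.41 × 10^-21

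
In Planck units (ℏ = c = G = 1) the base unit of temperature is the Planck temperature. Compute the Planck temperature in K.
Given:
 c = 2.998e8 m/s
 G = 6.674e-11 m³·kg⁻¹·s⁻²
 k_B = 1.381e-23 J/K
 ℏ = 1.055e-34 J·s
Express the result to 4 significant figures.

1.417e32 K

T_P = √(ℏc⁵/G) / k_B
  = √(3.828e18) × 7.241e22
  = 1.417e32 K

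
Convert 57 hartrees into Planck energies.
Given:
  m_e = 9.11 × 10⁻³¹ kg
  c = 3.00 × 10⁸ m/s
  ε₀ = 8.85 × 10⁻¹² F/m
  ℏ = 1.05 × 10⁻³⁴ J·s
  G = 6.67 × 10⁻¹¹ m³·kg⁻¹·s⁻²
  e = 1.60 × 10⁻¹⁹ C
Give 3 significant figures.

hartree: E_h = m_e e⁴/(4πε₀ℏ)² = 4.38 × 10⁻¹⁸ J
Planck energy: E_P = √(ℏc⁵/G) = 1.96 × 10⁹ J
57 × 4.38 × 10⁻¹⁸ / 1.96 × 10⁹ = 1.28 × 10⁻²⁵

1.28 × 10⁻²⁵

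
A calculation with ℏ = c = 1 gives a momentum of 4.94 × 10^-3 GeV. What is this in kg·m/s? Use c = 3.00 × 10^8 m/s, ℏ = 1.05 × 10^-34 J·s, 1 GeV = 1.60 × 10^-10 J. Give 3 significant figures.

2.63 × 10^-21 kg·m/s

Momentum is [E]/c; divide by c.
1 GeV → 1/c × (1 GeV in J) = 5.33 × 10^-19 kg·m/s.
Result: 4.94 × 10^-3 × 5.33 × 10^-19 = 2.63 × 10^-21 kg·m/s.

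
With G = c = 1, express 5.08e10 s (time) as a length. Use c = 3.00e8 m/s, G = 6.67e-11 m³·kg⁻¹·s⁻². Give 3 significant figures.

Time → length via c.
5.08e10 s × (c) = 1.52e19 m

1.52e19 m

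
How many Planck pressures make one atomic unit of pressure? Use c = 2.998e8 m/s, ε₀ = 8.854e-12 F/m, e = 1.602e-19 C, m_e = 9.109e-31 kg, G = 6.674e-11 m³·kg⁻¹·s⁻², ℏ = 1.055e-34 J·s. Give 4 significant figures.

atomic unit of pressure: P_au = E_h/a₀³ = m_e⁴e¹⁰/((4πε₀)⁵ℏ⁸) = 2.929e13 Pa
Planck pressure: p_P = c⁷/(ℏG²) = 4.632e113 Pa
ratio = 2.929e13 / 4.632e113 = 6.323e-101

6.323e-101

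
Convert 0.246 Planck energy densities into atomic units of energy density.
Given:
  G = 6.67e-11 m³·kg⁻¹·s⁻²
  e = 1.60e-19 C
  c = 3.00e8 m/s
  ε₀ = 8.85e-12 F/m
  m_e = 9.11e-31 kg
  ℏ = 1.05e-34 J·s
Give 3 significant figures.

3.82e99

Planck energy density: u_P = c⁷/(ℏG²) = 4.68e113 J/m³
atomic unit of energy density: u_au = E_h/a₀³ = m_e⁴e¹⁰/((4πε₀)⁵ℏ⁸) = 3.01e13 J/m³
0.246 × 4.68e113 / 3.01e13 = 3.82e99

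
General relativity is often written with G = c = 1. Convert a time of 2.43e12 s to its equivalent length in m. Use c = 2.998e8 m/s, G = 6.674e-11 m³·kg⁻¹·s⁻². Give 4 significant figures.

7.285e20 m

Time → length via c.
2.43e12 s × (c) = 7.285e20 m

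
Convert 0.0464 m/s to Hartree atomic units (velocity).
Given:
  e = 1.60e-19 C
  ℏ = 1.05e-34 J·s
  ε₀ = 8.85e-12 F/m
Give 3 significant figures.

atomic unit of velocity: v_au = e²/(4πε₀ℏ) = 2.19e6 m/s.
0.0464 / 2.19e6 = 2.12e-8

2.12e-8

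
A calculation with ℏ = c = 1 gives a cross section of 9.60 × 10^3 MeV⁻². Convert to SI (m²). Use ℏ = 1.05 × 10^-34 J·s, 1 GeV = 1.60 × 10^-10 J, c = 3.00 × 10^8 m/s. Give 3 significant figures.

3.72 × 10^-22 m²

Area is [L]² = [E]⁻²·(ℏc)²; restore (ℏc)².
1 GeV⁻² → (ℏc)² × (1 GeV in J)⁻² = 3.88 × 10^-32 m².
Convert the energy scale: 9.60 × 10^3 MeV⁻² = 9.60 × 10^9 GeV⁻².
Result: 9.60 × 10^9 × 3.88 × 10^-32 = 3.72 × 10^-22 m².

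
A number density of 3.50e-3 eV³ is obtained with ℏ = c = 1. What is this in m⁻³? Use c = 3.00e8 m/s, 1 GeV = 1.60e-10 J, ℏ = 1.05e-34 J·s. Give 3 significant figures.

4.59e17 m⁻³

Number density is [L]⁻³ = [E]³/(ℏc)³.
1 GeV³ → 1/(ℏc)³ × (1 GeV in J)³ = 1.31e47 m⁻³.
Convert the energy scale: 3.50e-3 eV³ = 3.50e-30 GeV³.
Result: 3.50e-30 × 1.31e47 = 4.59e17 m⁻³.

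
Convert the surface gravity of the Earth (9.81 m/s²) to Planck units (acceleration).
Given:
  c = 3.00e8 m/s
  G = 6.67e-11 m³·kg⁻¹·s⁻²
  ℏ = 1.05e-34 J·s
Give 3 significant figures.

Planck acceleration: a_P = √(c⁷/(ℏG)) = 5.59e51 m/s².
9.81 / 5.59e51 = 1.76e-51

1.76e-51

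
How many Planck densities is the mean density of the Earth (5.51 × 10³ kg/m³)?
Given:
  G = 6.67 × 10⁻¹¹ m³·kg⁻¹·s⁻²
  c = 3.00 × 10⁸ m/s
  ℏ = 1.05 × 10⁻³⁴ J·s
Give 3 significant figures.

1.06 × 10⁻⁹³

Planck density: ρ_P = c⁵/(ℏG²) = 5.20 × 10⁹⁶ kg/m³.
5.51 × 10³ / 5.20 × 10⁹⁶ = 1.06 × 10⁻⁹³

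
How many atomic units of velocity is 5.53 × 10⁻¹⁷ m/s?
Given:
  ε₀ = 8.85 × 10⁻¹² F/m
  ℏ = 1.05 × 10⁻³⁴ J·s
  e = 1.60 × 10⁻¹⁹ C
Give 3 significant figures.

2.52 × 10⁻²³

atomic unit of velocity: v_au = e²/(4πε₀ℏ) = 2.19 × 10⁶ m/s.
5.53 × 10⁻¹⁷ / 2.19 × 10⁶ = 2.52 × 10⁻²³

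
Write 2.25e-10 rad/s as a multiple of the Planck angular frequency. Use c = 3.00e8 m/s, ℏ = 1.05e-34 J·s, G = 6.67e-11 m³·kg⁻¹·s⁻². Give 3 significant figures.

Planck angular frequency: ω_P = √(c⁵/(ℏG)) = 1.86e43 rad/s.
2.25e-10 / 1.86e43 = 1.21e-53

1.21e-53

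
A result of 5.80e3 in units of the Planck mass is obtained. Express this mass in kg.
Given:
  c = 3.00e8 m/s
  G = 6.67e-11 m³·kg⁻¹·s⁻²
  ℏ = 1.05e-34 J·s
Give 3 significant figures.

One Planck mass: m_P = √(ℏc/G) = 2.17e-8 kg.
5.80e3 × 2.17e-8 kg = 1.26e-4 kg

1.26e-4 kg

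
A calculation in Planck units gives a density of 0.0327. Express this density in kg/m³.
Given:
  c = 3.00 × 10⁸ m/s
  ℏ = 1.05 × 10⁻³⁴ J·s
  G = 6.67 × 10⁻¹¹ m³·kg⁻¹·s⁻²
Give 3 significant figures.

One Planck density: ρ_P = c⁵/(ℏG²) = 5.20 × 10⁹⁶ kg/m³.
0.0327 × 5.20 × 10⁹⁶ kg/m³ = 1.70 × 10⁹⁵ kg/m³

1.70 × 10⁹⁵ kg/m³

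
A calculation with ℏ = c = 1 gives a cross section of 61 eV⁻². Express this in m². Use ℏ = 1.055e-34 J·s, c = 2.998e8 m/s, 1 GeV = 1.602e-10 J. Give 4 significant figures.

2.378e-12 m²

Area is [L]² = [E]⁻²·(ℏc)²; restore (ℏc)².
1 GeV⁻² → (ℏc)² × (1 GeV in J)⁻² = 3.898e-32 m².
Convert the energy scale: 61 eV⁻² = 6.10e19 GeV⁻².
Result: 6.10e19 × 3.898e-32 = 2.378e-12 m².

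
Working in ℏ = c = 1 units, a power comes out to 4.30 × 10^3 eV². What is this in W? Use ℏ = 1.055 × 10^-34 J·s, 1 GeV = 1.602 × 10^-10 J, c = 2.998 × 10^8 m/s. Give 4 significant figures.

Power is [E]/[T] = [E]²/ℏ.
1 GeV² → 1/ℏ × (1 GeV in J)² = 2.433 × 10^14 W.
Convert the energy scale: 4.30 × 10^3 eV² = 4.30 × 10^-15 GeV².
Result: 4.30 × 10^-15 × 2.433 × 10^14 = 1.046 W.

1.046 W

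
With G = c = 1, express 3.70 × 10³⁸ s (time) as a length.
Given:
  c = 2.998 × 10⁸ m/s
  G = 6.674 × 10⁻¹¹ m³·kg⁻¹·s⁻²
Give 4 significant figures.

1.109 × 10⁴⁷ m

Time → length via c.
3.70 × 10³⁸ s × (c) = 1.109 × 10⁴⁷ m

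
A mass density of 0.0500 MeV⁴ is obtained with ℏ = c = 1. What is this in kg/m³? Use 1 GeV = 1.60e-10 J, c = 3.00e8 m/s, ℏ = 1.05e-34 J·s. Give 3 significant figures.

1.16e7 kg/m³

Mass density is [E]/(c²[L]³) = [E]⁴/(ℏ³c⁵).
1 GeV⁴ → 1/(ℏ³c⁵) × (1 GeV in J)⁴ = 2.33e20 kg/m³.
Convert the energy scale: 0.0500 MeV⁴ = 5.00e-14 GeV⁴.
Result: 5.00e-14 × 2.33e20 = 1.16e7 kg/m³.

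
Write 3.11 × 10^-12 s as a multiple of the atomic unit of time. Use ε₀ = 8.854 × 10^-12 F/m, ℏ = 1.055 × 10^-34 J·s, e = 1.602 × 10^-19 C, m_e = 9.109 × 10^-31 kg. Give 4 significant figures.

atomic unit of time: τ_au = (4πε₀)²ℏ³/(m_e e⁴) = 2.423 × 10^-17 s.
3.11 × 10^-12 / 2.423 × 10^-17 = 1.284 × 10^5

1.284 × 10^5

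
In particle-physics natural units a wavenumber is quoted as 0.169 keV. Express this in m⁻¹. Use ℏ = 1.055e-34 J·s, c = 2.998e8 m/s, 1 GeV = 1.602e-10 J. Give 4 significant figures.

8.560e8 m⁻¹

Inverse length is [E]/(ℏc).
1 GeV → 1/(ℏc) × (1 GeV in J) = 5.065e15 m⁻¹.
Convert the energy scale: 0.169 keV = 1.69e-7 GeV.
Result: 1.69e-7 × 5.065e15 = 8.560e8 m⁻¹.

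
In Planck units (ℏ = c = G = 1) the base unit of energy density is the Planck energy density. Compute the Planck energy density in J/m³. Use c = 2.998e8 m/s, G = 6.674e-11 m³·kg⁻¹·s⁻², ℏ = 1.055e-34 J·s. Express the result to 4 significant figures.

u_P = c⁷/(ℏG²)
  = 2.177e59 / 4.699e-55
  = 4.632e113 J/m³

4.632e113 J/m³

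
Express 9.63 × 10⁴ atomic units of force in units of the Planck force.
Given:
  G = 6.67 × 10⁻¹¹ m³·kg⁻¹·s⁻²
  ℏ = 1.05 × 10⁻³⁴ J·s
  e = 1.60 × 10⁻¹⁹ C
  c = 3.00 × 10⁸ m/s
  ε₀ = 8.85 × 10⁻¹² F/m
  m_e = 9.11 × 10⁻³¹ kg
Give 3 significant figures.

6.60 × 10⁻⁴⁷

atomic unit of force: F_au = E_h/a₀ = m_e²e⁶/((4πε₀)³ℏ⁴) = 8.33 × 10⁻⁸ N
Planck force: F_P = c⁴/G = 1.21 × 10⁴⁴ N
9.63 × 10⁴ × 8.33 × 10⁻⁸ / 1.21 × 10⁴⁴ = 6.60 × 10⁻⁴⁷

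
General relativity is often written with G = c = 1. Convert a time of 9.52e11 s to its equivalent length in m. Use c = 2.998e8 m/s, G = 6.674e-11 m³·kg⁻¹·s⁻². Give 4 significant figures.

2.854e20 m

Time → length via c.
9.52e11 s × (c) = 2.854e20 m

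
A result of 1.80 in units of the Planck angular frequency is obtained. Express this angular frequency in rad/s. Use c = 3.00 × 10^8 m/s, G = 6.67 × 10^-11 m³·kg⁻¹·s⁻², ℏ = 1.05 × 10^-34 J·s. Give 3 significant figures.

3.35 × 10^43 rad/s

One Planck angular frequency: ω_P = √(c⁵/(ℏG)) = 1.86 × 10^43 rad/s.
1.80 × 1.86 × 10^43 rad/s = 3.35 × 10^43 rad/s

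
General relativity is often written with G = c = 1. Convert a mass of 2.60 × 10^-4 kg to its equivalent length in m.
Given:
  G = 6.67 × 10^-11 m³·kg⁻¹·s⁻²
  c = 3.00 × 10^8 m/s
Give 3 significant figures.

1.93 × 10^-31 m

In G = c = 1 units mass has dimensions of length; the conversion factor is G/c².
2.60 × 10^-4 kg × (G/c²) = 1.93 × 10^-31 m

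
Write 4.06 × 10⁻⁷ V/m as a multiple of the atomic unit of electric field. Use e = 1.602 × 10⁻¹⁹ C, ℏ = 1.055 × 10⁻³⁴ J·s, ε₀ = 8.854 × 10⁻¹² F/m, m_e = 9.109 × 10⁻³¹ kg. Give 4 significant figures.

atomic unit of electric field: E_au = E_h/(e a₀) = m_e²e⁵/((4πε₀)³ℏ⁴) = 5.131 × 10¹¹ V/m.
4.06 × 10⁻⁷ / 5.131 × 10¹¹ = 7.913 × 10⁻¹⁹

7.913 × 10⁻¹⁹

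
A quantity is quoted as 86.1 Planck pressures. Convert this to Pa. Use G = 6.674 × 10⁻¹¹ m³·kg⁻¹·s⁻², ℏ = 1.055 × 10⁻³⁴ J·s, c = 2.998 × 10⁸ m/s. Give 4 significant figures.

3.988 × 10¹¹⁵ Pa

One Planck pressure: p_P = c⁷/(ℏG²) = 4.632 × 10¹¹³ Pa.
86.1 × 4.632 × 10¹¹³ Pa = 3.988 × 10¹¹⁵ Pa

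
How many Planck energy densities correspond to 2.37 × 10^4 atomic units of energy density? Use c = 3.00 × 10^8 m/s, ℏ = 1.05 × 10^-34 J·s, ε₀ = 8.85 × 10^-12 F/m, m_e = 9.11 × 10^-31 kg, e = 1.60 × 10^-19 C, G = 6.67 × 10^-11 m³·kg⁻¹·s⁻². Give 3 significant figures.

atomic unit of energy density: u_au = E_h/a₀³ = m_e⁴e¹⁰/((4πε₀)⁵ℏ⁸) = 3.01 × 10^13 J/m³
Planck energy density: u_P = c⁷/(ℏG²) = 4.68 × 10^113 J/m³
2.37 × 10^4 × 3.01 × 10^13 / 4.68 × 10^113 = 1.53 × 10^-96

1.53 × 10^-96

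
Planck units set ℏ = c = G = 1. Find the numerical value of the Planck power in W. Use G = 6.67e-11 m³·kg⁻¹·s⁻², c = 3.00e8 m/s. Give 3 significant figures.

The unique combination of the constants set to 1 with dimensions of power is P_P = c⁵/G.
  = 2.43e42 / 6.67e-11
  = 3.64e52 W

3.64e52 W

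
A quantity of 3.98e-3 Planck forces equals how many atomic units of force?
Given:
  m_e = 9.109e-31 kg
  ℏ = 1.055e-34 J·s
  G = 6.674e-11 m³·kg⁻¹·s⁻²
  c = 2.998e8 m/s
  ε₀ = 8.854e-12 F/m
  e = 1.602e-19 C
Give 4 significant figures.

5.861e48

Planck force: F_P = c⁴/G = 1.210e44 N
atomic unit of force: F_au = E_h/a₀ = m_e²e⁶/((4πε₀)³ℏ⁴) = 8.220e-8 N
3.98e-3 × 1.210e44 / 8.220e-8 = 5.861e48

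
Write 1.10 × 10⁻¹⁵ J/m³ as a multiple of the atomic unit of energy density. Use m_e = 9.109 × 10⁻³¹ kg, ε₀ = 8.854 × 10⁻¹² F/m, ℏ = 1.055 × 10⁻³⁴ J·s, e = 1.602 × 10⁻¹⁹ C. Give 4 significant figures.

atomic unit of energy density: u_au = E_h/a₀³ = m_e⁴e¹⁰/((4πε₀)⁵ℏ⁸) = 2.929 × 10¹³ J/m³.
1.10 × 10⁻¹⁵ / 2.929 × 10¹³ = 3.755 × 10⁻²⁹

3.755 × 10⁻²⁹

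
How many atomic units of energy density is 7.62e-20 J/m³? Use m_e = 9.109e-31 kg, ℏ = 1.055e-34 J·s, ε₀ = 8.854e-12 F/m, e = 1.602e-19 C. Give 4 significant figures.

atomic unit of energy density: u_au = E_h/a₀³ = m_e⁴e¹⁰/((4πε₀)⁵ℏ⁸) = 2.929e13 J/m³.
7.62e-20 / 2.929e13 = 2.601e-33

2.601e-33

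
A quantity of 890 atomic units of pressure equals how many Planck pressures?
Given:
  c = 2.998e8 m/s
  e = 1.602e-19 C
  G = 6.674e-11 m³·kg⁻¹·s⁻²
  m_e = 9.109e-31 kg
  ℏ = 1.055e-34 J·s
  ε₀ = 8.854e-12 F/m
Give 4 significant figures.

atomic unit of pressure: P_au = E_h/a₀³ = m_e⁴e¹⁰/((4πε₀)⁵ℏ⁸) = 2.929e13 Pa
Planck pressure: p_P = c⁷/(ℏG²) = 4.632e113 Pa
890 × 2.929e13 / 4.632e113 = 5.628e-98

5.628e-98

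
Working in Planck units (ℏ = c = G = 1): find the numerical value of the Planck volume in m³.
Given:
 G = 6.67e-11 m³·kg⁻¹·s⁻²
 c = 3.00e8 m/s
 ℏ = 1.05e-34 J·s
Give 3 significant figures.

4.18e-105 m³

Dimensional analysis gives V_P = (ℏG/c³)^(3/2).
  = √(1.75e-209)
  = 4.18e-105 m³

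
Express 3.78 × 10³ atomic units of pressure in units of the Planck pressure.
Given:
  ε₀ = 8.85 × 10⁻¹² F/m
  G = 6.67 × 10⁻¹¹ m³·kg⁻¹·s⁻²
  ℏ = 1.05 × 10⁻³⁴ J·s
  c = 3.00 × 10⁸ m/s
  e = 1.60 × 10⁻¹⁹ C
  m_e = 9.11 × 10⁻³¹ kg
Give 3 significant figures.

2.43 × 10⁻⁹⁷

atomic unit of pressure: P_au = E_h/a₀³ = m_e⁴e¹⁰/((4πε₀)⁵ℏ⁸) = 3.01 × 10¹³ Pa
Planck pressure: p_P = c⁷/(ℏG²) = 4.68 × 10¹¹³ Pa
3.78 × 10³ × 3.01 × 10¹³ / 4.68 × 10¹¹³ = 2.43 × 10⁻⁹⁷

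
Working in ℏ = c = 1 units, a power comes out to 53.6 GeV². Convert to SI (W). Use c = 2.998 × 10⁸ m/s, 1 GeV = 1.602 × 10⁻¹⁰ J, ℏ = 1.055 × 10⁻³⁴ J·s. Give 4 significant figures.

1.304 × 10¹⁶ W

Power is [E]/[T] = [E]²/ℏ.
1 GeV² → 1/ℏ × (1 GeV in J)² = 2.433 × 10¹⁴ W.
Result: 53.6 × 2.433 × 10¹⁴ = 1.304 × 10¹⁶ W.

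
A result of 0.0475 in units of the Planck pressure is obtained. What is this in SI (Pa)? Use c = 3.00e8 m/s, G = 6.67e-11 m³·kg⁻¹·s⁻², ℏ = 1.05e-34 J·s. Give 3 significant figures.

2.22e112 Pa

One Planck pressure: p_P = c⁷/(ℏG²) = 4.68e113 Pa.
0.0475 × 4.68e113 Pa = 2.22e112 Pa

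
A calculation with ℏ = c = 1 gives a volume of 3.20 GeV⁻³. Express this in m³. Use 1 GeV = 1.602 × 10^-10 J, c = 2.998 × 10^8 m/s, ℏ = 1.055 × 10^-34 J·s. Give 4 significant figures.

2.463 × 10^-47 m³

Volume is [L]³ = [E]⁻³·(ℏc)³.
1 GeV⁻³ → (ℏc)³ × (1 GeV in J)⁻³ = 7.696 × 10^-48 m³.
Result: 3.20 × 7.696 × 10^-48 = 2.463 × 10^-47 m³.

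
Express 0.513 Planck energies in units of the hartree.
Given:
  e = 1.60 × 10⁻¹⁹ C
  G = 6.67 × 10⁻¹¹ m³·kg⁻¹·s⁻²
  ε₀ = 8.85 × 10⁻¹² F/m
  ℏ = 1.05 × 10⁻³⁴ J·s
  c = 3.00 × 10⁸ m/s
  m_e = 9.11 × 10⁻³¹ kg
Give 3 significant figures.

Planck energy: E_P = √(ℏc⁵/G) = 1.96 × 10⁹ J
hartree: E_h = m_e e⁴/(4πε₀ℏ)² = 4.38 × 10⁻¹⁸ J
0.513 × 1.96 × 10⁹ / 4.38 × 10⁻¹⁸ = 2.29 × 10²⁶

2.29 × 10²⁶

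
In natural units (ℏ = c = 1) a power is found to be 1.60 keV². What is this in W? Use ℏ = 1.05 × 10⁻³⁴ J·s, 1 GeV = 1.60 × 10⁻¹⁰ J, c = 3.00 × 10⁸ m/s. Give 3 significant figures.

Power is [E]/[T] = [E]²/ℏ.
1 GeV² → 1/ℏ × (1 GeV in J)² = 2.44 × 10¹⁴ W.
Convert the energy scale: 1.60 keV² = 1.60 × 10⁻¹² GeV².
Result: 1.60 × 10⁻¹² × 2.44 × 10¹⁴ = 390 W.

390 W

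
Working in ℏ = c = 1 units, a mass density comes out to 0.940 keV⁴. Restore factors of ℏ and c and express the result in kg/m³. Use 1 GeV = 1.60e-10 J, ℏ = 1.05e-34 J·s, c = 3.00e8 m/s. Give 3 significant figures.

2.19e-4 kg/m³

Mass density is [E]/(c²[L]³) = [E]⁴/(ℏ³c⁵).
1 GeV⁴ → 1/(ℏ³c⁵) × (1 GeV in J)⁴ = 2.33e20 kg/m³.
Convert the energy scale: 0.940 keV⁴ = 9.40e-25 GeV⁴.
Result: 9.40e-25 × 2.33e20 = 2.19e-4 kg/m³.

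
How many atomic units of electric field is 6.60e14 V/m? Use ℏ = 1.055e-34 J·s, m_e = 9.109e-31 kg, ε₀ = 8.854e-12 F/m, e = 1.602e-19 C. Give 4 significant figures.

1.286e3

atomic unit of electric field: E_au = E_h/(e a₀) = m_e²e⁵/((4πε₀)³ℏ⁴) = 5.131e11 V/m.
6.60e14 / 5.131e11 = 1.286e3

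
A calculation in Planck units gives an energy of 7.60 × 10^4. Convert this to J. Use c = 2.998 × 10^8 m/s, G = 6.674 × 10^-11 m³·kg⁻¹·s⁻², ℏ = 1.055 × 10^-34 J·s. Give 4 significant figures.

One Planck energy: E_P = √(ℏc⁵/G) = 1.957 × 10^9 J.
7.60 × 10^4 × 1.957 × 10^9 J = 1.487 × 10^14 J

1.487 × 10^14 J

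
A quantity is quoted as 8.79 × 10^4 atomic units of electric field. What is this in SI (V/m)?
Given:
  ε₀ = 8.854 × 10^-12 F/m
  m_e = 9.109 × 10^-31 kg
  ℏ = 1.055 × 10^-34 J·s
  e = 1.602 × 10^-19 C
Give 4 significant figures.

4.510 × 10^16 V/m

One atomic unit of electric field: E_au = E_h/(e a₀) = m_e²e⁵/((4πε₀)³ℏ⁴) = 5.131 × 10^11 V/m.
8.79 × 10^4 × 5.131 × 10^11 V/m = 4.510 × 10^16 V/m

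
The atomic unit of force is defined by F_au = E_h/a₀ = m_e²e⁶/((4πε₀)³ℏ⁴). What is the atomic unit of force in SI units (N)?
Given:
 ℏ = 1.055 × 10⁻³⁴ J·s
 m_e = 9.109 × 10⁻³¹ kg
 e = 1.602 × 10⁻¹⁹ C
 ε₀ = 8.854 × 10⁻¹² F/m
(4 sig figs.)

F_au = E_h/a₀ = m_e²e⁶/((4πε₀)³ℏ⁴)
E_h = 4.354 × 10⁻¹⁸ J
a₀ = 5.297 × 10⁻¹¹ m
E_h/a₀ = 8.220 × 10⁻⁸ N

8.220 × 10⁻⁸ N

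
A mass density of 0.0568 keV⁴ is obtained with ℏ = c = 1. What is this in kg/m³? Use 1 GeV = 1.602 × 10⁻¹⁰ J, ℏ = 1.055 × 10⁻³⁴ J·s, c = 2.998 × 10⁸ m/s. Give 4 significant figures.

Mass density is [E]/(c²[L]³) = [E]⁴/(ℏ³c⁵).
1 GeV⁴ → 1/(ℏ³c⁵) × (1 GeV in J)⁴ = 2.316 × 10²⁰ kg/m³.
Convert the energy scale: 0.0568 keV⁴ = 5.68 × 10⁻²⁶ GeV⁴.
Result: 5.68 × 10⁻²⁶ × 2.316 × 10²⁰ = 1.315 × 10⁻⁵ kg/m³.

1.315 × 10⁻⁵ kg/m³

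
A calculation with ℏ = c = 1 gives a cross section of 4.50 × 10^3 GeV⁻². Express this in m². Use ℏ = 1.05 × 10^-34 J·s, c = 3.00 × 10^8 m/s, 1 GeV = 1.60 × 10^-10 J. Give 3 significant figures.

1.74 × 10^-28 m²

Area is [L]² = [E]⁻²·(ℏc)²; restore (ℏc)².
1 GeV⁻² → (ℏc)² × (1 GeV in J)⁻² = 3.88 × 10^-32 m².
Result: 4.50 × 10^3 × 3.88 × 10^-32 = 1.74 × 10^-28 m².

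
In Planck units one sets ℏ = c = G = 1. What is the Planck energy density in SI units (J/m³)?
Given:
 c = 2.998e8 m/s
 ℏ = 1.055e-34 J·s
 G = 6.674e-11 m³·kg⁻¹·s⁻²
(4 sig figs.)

4.632e113 J/m³

u_P = c⁷/(ℏG²)
  = 2.177e59 / 4.699e-55
  = 4.632e113 J/m³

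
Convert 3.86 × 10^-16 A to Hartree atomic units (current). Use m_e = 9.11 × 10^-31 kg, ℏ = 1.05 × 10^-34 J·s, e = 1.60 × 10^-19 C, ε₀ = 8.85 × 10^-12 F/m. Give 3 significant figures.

5.79 × 10^-14

atomic unit of electric current: I_au = e E_h/ℏ = m_e e⁵/((4πε₀)²ℏ³) = 6.67 × 10^-3 A.
3.86 × 10^-16 / 6.67 × 10^-3 = 5.79 × 10^-14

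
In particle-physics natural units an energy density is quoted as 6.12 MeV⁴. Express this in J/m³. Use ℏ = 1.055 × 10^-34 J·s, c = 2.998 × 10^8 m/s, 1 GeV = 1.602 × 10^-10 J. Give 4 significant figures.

1.274 × 10^26 J/m³

[E]/[L]³ = [E]⁴/(ℏc)³; restore (ℏc)⁻³.
1 GeV⁴ → 1/(ℏc)³ × (1 GeV in J)⁴ = 2.082 × 10^37 J/m³.
Convert the energy scale: 6.12 MeV⁴ = 6.12 × 10^-12 GeV⁴.
Result: 6.12 × 10^-12 × 2.082 × 10^37 = 1.274 × 10^26 J/m³.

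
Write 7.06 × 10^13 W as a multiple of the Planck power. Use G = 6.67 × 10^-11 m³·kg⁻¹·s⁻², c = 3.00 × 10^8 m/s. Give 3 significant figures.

1.94 × 10^-39

Planck power: P_P = c⁵/G = 3.64 × 10^52 W.
7.06 × 10^13 / 3.64 × 10^52 = 1.94 × 10^-39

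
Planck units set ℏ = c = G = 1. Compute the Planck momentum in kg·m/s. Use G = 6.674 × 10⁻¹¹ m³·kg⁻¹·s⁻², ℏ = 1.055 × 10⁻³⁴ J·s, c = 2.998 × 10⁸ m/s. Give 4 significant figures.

Dimensional analysis gives p_P = √(ℏc³/G).
  = √(42.60)
  = 6.527 kg·m/s

6.527 kg·m/s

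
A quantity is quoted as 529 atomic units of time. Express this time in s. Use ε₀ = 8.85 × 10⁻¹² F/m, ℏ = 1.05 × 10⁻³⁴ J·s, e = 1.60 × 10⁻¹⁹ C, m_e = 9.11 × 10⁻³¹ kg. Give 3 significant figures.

One atomic unit of time: τ_au = (4πε₀)²ℏ³/(m_e e⁴) = 2.40 × 10⁻¹⁷ s.
529 × 2.40 × 10⁻¹⁷ s = 1.27 × 10⁻¹⁴ s

1.27 × 10⁻¹⁴ s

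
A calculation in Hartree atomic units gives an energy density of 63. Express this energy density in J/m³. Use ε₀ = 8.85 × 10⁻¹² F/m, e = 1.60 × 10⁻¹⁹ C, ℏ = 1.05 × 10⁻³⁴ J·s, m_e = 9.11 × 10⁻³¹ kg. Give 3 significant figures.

1.90 × 10¹⁵ J/m³

One atomic unit of energy density: u_au = E_h/a₀³ = m_e⁴e¹⁰/((4πε₀)⁵ℏ⁸) = 3.01 × 10¹³ J/m³.
63 × 3.01 × 10¹³ J/m³ = 1.90 × 10¹⁵ J/m³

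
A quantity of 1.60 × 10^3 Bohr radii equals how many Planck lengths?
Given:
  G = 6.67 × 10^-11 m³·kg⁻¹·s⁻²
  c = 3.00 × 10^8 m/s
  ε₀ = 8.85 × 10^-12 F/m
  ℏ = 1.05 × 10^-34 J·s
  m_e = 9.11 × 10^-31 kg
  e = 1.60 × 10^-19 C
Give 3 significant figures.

5.22 × 10^27

Bohr radius: a₀ = 4πε₀ℏ²/(m_e e²) = 5.26 × 10^-11 m
Planck length: ℓ_P = √(ℏG/c³) = 1.61 × 10^-35 m
1.60 × 10^3 × 5.26 × 10^-11 / 1.61 × 10^-35 = 5.22 × 10^27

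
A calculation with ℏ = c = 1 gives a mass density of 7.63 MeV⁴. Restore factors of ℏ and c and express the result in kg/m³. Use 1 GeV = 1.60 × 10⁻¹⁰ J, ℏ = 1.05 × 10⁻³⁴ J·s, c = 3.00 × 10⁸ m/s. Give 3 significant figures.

1.78 × 10⁹ kg/m³

Mass density is [E]/(c²[L]³) = [E]⁴/(ℏ³c⁵).
1 GeV⁴ → 1/(ℏ³c⁵) × (1 GeV in J)⁴ = 2.33 × 10²⁰ kg/m³.
Convert the energy scale: 7.63 MeV⁴ = 7.63 × 10⁻¹² GeV⁴.
Result: 7.63 × 10⁻¹² × 2.33 × 10²⁰ = 1.78 × 10⁹ kg/m³.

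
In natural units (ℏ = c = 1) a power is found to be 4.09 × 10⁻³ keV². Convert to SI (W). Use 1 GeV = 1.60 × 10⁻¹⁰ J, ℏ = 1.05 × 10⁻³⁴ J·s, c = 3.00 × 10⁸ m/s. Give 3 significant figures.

0.997 W

Power is [E]/[T] = [E]²/ℏ.
1 GeV² → 1/ℏ × (1 GeV in J)² = 2.44 × 10¹⁴ W.
Convert the energy scale: 4.09 × 10⁻³ keV² = 4.09 × 10⁻¹⁵ GeV².
Result: 4.09 × 10⁻¹⁵ × 2.44 × 10¹⁴ = 0.997 W.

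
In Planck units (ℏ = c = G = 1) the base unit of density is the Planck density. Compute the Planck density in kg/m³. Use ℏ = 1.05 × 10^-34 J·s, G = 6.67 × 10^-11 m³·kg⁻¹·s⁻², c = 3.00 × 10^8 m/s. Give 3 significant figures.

ρ_P = c⁵/(ℏG²)
  = 2.43 × 10^42 / 4.67 × 10^-55
  = 5.20 × 10^96 kg/m³

5.20 × 10^96 kg/m³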